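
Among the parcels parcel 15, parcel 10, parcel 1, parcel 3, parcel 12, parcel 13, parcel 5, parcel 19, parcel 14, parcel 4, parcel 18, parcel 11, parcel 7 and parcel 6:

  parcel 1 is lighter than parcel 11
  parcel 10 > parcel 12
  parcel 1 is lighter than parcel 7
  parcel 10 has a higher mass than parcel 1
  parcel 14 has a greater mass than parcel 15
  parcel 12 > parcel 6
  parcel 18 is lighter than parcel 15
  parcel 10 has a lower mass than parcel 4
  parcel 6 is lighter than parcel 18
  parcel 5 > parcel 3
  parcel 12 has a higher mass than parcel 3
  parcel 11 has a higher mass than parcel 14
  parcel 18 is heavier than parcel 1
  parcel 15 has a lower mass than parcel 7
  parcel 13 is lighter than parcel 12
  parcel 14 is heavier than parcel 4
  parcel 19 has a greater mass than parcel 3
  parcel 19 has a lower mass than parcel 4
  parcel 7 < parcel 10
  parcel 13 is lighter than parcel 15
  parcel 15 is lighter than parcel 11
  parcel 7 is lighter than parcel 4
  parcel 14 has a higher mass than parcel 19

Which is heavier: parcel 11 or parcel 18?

parcel 18 < parcel 15 and parcel 15 < parcel 7 give parcel 18 < parcel 7.
With parcel 7 < parcel 10: parcel 18 < parcel 15 < parcel 7 < parcel 10.
With parcel 10 < parcel 4: parcel 18 < parcel 15 < parcel 7 < parcel 10 < parcel 4.
Then parcel 4 < parcel 14 extends the chain to parcel 14.
With parcel 14 < parcel 11: parcel 18 < parcel 15 < parcel 7 < parcel 10 < parcel 4 < parcel 14 < parcel 11.
So parcel 18 < parcel 11; parcel 11 is the heavier of the two.

parcel 11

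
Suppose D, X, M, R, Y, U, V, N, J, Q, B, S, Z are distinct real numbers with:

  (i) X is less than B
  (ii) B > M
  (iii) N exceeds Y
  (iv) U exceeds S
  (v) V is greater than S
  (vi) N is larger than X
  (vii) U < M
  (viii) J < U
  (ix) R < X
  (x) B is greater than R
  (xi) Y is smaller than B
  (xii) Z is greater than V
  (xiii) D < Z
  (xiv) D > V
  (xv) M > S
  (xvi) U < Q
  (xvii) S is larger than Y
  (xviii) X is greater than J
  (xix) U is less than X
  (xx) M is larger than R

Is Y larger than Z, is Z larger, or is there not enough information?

The relevant relations are Y < S; S < V; V < D; D < Z.
Chaining these gives Y < S < V < D < Z.
So Z is larger.

Z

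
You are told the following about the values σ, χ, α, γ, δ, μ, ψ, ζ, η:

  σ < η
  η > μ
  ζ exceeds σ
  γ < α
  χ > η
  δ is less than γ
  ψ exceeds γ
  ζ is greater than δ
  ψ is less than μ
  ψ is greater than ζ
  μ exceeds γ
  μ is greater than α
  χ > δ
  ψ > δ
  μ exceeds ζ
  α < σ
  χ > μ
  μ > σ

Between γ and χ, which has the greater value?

χ

γ < α and α < σ give γ < σ.
With σ < ζ: γ < α < σ < ζ.
Then ζ < ψ extends the chain to ψ.
With ψ < μ: γ < α < σ < ζ < ψ < μ.
Then μ < η extends the chain to η.
Then η < χ extends the chain to χ.
So γ < χ; χ is the larger of the two.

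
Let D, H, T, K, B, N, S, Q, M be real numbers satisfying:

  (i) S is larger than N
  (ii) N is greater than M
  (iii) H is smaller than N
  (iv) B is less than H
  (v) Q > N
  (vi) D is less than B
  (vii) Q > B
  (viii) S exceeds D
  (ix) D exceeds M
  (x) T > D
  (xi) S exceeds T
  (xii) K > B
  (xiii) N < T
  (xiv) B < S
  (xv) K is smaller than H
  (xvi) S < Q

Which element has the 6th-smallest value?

N

Chaining the given pairs: M < D < B < K < H < N < T < S < Q.
The 6th smallest is N.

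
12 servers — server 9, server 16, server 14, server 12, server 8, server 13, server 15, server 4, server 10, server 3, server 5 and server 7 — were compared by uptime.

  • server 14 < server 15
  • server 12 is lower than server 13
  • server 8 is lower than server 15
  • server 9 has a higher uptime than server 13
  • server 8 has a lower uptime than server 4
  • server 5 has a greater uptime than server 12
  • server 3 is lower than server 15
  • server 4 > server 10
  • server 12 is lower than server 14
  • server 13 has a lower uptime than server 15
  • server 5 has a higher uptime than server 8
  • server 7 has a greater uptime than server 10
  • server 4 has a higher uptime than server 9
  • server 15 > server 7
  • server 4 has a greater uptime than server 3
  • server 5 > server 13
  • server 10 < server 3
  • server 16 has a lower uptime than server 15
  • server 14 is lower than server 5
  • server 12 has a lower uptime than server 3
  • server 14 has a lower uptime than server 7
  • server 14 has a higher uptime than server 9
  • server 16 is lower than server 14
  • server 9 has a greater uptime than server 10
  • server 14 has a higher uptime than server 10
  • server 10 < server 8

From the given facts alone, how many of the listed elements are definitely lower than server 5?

7

The elements the relations force below server 5 are server 10, server 12, server 13, server 16, server 9, server 14, server 8 — no chain reaches any other.
That is 7.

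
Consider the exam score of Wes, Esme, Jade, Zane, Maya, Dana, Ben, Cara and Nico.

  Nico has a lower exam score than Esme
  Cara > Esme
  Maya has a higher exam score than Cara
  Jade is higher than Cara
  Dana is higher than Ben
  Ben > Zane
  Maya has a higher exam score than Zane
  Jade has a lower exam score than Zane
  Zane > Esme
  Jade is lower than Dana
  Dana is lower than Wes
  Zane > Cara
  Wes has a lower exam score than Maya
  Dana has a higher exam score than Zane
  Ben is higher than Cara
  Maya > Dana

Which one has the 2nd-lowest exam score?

Esme

Chaining the given pairs: Nico < Esme < Cara < Jade < Zane < Ben < Dana < Wes < Maya.
Counting 2 from the smallest end gives Esme.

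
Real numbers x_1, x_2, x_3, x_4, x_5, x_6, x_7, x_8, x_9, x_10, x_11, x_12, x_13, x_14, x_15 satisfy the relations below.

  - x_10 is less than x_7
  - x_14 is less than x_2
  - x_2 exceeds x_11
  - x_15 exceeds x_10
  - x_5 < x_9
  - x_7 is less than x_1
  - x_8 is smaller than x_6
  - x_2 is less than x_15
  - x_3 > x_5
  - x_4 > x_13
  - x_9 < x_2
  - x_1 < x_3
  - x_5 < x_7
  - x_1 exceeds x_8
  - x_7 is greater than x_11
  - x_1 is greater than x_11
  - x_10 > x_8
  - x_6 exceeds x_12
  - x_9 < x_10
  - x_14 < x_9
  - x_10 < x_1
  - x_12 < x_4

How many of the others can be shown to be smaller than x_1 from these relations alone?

Directly below x_1: x_8, x_11, x_10, x_7.
One step further: x_5, x_9 (6 so far).
One step further: x_14 (7 so far).
Nothing else is reachable below x_1; 7 in all.

7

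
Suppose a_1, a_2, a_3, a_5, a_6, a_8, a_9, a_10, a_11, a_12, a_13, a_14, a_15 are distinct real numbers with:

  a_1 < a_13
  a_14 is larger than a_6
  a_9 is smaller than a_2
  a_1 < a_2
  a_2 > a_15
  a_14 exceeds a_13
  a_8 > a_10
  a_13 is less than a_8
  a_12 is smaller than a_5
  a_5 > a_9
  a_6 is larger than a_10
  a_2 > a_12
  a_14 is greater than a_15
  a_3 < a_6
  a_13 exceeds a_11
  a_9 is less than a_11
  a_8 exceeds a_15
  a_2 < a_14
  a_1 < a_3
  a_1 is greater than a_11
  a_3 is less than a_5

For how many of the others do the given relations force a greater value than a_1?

7

The elements the relations force above a_1 are a_3, a_2, a_13, a_6, a_5, a_14, a_8 — no chain reaches any other.
That is 7.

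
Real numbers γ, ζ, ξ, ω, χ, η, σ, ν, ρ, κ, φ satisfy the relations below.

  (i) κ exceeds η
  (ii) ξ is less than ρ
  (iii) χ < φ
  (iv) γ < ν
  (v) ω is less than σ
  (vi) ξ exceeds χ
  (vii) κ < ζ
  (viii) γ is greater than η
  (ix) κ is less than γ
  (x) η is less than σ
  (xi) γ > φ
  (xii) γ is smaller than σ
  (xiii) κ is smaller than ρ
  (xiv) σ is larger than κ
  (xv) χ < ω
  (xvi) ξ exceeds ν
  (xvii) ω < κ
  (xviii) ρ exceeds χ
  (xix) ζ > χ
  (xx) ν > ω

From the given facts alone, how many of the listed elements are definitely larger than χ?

9

Directly above χ: ω, φ, ζ, ξ, ρ.
One step further: κ, γ, ν, σ (9 so far).
Nothing else is reachable above χ; 9 in all.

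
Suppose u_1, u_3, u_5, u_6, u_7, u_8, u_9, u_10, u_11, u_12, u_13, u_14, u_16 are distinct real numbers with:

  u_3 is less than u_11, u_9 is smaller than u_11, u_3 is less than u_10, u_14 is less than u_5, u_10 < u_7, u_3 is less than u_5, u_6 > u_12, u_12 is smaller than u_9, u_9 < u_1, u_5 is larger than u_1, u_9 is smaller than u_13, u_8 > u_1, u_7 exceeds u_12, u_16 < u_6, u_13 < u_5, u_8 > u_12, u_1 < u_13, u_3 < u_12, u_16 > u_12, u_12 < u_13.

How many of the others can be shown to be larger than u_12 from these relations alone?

9

The elements the relations force above u_12 are u_9, u_1, u_11, u_16, u_8, u_6, u_13, u_5, u_7 — no chain reaches any other.
That is 9.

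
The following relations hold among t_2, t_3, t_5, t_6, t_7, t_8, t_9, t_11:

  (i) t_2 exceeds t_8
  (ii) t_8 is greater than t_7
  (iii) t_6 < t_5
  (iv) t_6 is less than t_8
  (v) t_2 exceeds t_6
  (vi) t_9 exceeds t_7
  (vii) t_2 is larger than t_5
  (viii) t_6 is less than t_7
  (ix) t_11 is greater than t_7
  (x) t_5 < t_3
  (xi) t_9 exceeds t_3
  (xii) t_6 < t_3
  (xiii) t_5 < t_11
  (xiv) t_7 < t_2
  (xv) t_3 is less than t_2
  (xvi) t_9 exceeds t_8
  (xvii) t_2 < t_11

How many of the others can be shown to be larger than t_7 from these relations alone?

4

The elements the relations force above t_7 are t_8, t_2, t_9, t_11 — no chain reaches any other.
That is 4.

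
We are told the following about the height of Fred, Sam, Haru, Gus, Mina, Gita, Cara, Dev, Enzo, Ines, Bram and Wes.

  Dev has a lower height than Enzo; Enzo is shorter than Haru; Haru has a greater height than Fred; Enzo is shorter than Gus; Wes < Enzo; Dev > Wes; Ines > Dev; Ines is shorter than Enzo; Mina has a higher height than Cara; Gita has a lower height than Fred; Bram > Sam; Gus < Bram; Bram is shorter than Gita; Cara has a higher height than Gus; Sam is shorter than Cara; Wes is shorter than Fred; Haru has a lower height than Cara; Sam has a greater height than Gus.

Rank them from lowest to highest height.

Wes < Dev < Ines < Enzo < Gus < Sam < Bram < Gita < Fred < Haru < Cara < Mina

The consecutive links are each given: Wes < Dev; Dev < Ines; Ines < Enzo; Enzo < Gus; Gus < Sam; Sam < Bram; Bram < Gita; Gita < Fred; Fred < Haru; Haru < Cara; Cara < Mina.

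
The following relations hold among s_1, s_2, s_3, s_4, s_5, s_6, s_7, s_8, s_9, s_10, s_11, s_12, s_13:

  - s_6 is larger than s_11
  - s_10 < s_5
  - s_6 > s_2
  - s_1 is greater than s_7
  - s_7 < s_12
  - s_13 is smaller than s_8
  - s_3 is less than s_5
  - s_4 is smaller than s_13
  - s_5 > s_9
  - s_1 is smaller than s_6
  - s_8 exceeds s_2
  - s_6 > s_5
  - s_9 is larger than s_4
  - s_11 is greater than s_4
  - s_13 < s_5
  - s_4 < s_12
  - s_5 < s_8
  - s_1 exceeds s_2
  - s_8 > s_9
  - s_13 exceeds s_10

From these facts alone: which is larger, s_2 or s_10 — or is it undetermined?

undetermined

Following every chain through s_2: above s_2 we get s_1, s_6, s_8.
s_10 is not reached, and no chain runs the other way from s_10 to s_2.
So the given relations leave the order of s_2 and s_10 undetermined.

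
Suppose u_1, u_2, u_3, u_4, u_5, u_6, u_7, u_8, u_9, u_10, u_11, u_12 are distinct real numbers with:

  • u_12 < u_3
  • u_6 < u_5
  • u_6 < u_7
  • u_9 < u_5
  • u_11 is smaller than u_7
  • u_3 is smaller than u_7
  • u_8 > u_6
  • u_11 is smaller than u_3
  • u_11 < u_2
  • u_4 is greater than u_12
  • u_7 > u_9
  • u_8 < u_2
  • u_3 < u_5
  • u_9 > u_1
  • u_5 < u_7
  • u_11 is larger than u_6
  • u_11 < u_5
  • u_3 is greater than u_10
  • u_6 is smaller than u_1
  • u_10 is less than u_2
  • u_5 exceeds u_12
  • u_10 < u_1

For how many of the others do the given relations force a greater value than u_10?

Directly above u_10: u_1, u_2, u_3.
One step further: u_9, u_5, u_7 (6 so far).
No other element is forced above u_10 by the given relations, so the count is 6.

6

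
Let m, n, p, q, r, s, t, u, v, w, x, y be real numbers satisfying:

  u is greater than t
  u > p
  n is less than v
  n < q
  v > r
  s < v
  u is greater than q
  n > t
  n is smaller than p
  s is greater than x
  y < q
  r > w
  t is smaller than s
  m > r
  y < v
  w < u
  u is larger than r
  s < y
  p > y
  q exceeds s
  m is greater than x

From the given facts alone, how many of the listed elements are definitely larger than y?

From y the given relations immediately reach q, p, v.
From those, u — 4 in total.
Nothing else is reachable above y; 4 in all.

4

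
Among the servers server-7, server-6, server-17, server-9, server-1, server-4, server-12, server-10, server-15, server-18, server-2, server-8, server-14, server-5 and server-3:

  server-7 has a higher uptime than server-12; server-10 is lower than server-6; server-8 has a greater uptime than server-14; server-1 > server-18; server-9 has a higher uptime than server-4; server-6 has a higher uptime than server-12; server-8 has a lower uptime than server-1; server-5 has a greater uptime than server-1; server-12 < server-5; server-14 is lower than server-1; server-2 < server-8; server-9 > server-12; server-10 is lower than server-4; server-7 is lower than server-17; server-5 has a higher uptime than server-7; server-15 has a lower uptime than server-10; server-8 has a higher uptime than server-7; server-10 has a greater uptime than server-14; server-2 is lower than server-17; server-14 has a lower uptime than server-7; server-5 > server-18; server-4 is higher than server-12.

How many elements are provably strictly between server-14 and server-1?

Chaining upward from server-14 reaches: server-7, server-8, server-17, server-5, server-10, server-4, server-6, server-9.
Chaining downward from server-1 reaches: server-18, server-2, server-12, server-7, server-8.
Strictly between server-14 and server-1 are those in both lists: server-7, server-8 — 2 elements.

2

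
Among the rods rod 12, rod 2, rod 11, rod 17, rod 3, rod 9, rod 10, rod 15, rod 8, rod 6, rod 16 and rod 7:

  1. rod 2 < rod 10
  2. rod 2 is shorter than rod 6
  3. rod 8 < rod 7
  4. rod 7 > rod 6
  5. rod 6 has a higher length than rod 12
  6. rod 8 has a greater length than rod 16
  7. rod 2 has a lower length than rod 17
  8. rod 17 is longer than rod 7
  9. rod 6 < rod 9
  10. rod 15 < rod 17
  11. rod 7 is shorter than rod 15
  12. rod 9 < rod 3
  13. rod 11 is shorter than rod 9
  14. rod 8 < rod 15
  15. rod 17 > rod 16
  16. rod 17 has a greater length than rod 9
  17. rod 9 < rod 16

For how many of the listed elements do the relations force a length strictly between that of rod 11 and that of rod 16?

The relations place rod 11 below rod 16. An element lies strictly between them when it is forced above rod 11 and also forced below rod 16.
Above rod 11: {rod 9, rod 8, rod 7, rod 15, rod 17, rod 3}. Below rod 16: {rod 2, rod 12, rod 6, rod 9}.
Intersection: {rod 9} — 1.

1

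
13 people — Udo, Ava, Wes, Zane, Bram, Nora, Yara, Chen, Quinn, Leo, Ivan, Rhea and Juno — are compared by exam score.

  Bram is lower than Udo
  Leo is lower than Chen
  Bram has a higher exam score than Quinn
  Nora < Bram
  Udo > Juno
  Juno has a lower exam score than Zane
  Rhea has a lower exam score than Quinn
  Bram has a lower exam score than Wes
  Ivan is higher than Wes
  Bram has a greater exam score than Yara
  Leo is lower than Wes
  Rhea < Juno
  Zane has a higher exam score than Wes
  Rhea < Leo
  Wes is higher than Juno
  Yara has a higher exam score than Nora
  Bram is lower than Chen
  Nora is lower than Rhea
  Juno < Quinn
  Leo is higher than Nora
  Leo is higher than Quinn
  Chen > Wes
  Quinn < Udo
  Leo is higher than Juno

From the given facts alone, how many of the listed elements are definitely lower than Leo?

From Leo the given relations immediately reach Nora, Rhea, Juno, Quinn.
No other element is forced below Leo by the given relations, so the count is 4.

4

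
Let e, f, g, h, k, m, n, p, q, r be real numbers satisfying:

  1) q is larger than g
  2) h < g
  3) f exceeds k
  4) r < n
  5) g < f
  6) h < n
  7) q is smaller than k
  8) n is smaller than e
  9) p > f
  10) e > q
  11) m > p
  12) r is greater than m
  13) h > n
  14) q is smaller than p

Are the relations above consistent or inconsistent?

inconsistent

We have n < h stated directly, yet also h < g < q < k < f < p < m < r < n by chaining the others — so h < n. Contradiction.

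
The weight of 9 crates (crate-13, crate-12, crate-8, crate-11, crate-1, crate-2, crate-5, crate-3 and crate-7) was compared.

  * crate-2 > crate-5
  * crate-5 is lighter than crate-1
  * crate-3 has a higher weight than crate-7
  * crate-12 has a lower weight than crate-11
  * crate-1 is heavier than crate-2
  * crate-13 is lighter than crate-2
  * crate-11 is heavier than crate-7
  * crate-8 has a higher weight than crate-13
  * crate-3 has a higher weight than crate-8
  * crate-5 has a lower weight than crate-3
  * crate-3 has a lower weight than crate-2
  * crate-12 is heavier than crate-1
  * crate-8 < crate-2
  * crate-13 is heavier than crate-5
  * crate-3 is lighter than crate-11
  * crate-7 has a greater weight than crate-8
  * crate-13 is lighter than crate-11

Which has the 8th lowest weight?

crate-12

Chaining the given pairs: crate-5 < crate-13 < crate-8 < crate-7 < crate-3 < crate-2 < crate-1 < crate-12 < crate-11.
Counting 8 from the smallest end gives crate-12.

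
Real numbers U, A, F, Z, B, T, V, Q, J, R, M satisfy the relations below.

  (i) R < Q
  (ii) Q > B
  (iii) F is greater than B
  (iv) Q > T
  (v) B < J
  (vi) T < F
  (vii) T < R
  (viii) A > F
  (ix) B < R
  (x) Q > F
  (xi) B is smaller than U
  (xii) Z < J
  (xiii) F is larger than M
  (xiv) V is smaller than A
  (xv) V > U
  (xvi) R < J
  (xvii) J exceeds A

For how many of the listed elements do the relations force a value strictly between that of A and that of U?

Chaining upward from U reaches: V, J.
Chaining downward from A reaches: T, B, M, V, F.
Strictly between U and A are those in both lists: V — 1 element.

1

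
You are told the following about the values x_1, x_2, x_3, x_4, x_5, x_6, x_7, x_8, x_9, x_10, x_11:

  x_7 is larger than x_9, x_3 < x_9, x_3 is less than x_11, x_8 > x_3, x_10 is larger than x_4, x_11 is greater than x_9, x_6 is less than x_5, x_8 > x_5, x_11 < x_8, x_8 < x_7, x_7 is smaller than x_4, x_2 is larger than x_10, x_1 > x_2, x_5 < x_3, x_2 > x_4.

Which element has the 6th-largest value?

x_8

Piecing the relations together gives one ordering: x_6 < x_5 < x_3 < x_9 < x_11 < x_8 < x_7 < x_4 < x_10 < x_2 < x_1.
Counting 6 from the largest end gives x_8.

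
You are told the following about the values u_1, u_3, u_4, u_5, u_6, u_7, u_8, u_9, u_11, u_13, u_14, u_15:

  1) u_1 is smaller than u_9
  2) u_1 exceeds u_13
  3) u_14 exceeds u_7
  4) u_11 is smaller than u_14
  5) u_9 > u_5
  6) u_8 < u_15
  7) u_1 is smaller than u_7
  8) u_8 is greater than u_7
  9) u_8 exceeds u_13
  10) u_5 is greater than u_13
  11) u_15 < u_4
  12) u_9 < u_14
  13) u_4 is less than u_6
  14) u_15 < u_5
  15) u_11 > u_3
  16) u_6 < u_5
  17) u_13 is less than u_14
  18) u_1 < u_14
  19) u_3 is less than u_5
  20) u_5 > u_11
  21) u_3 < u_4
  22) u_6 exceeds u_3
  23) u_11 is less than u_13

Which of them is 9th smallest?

The consecutive relations fix a unique order: u_3 < u_11 < u_13 < u_1 < u_7 < u_8 < u_15 < u_4 < u_6 < u_5 < u_9 < u_14.
The 9th smallest is u_6.

u_6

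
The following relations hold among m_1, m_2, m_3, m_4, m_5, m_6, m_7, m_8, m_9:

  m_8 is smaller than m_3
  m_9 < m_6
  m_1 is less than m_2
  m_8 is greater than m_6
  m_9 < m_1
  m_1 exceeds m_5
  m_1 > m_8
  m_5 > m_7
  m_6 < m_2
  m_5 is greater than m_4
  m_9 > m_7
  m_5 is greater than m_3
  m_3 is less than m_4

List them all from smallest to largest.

m_7 < m_9 < m_6 < m_8 < m_3 < m_4 < m_5 < m_1 < m_2

The consecutive links are each given: m_7 < m_9; m_9 < m_6; m_6 < m_8; m_8 < m_3; m_3 < m_4; m_4 < m_5; m_5 < m_1; m_1 < m_2.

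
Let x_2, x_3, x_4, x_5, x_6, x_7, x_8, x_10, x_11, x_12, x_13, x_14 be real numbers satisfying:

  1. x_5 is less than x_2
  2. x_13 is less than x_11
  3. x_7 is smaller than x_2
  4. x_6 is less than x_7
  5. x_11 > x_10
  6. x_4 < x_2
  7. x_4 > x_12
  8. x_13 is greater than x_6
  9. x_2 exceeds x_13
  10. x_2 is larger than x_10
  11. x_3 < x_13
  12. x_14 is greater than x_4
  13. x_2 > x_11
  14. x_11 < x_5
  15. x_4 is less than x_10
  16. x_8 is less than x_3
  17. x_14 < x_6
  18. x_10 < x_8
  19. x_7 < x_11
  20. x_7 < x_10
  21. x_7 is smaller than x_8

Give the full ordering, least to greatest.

x_12 < x_4 < x_14 < x_6 < x_7 < x_10 < x_8 < x_3 < x_13 < x_11 < x_5 < x_2

Each adjacent pair is fixed by a given relation: x_12 < x_4; x_4 < x_14; x_14 < x_6; x_6 < x_7; x_7 < x_10; x_10 < x_8; x_8 < x_3; x_3 < x_13; x_13 < x_11; x_11 < x_5; x_5 < x_2. Chaining them end to end gives the full order.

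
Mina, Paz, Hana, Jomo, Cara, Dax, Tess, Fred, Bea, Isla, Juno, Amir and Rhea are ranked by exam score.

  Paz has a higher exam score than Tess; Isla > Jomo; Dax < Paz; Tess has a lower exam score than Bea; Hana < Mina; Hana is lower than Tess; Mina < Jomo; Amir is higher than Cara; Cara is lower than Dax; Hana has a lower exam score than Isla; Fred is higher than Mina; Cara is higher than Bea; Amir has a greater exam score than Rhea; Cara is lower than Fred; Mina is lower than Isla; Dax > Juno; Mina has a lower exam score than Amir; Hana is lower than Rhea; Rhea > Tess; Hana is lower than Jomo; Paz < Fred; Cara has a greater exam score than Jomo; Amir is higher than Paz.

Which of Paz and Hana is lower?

Chaining the given relations: Hana < Mina < Jomo < Cara < Dax < Paz.
So Hana < Paz; Hana is the lower of the two.

Hana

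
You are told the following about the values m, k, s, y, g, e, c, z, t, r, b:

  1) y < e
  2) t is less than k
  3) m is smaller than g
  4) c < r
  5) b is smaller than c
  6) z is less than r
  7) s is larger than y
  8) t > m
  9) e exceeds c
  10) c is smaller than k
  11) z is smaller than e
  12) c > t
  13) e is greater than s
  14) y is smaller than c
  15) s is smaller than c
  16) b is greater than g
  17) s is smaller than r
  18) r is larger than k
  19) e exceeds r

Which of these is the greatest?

y is not greatest since y < s; m is not greatest since m < t; g is not greatest since g < b; z is not greatest since z < e; b is not greatest since b < c; s is not greatest since s < c; t is not greatest since t < k; c is not greatest since c < e; k is not greatest since k < r; r is not greatest since r < e.
Only e has nothing above it, so e is the greatest.

e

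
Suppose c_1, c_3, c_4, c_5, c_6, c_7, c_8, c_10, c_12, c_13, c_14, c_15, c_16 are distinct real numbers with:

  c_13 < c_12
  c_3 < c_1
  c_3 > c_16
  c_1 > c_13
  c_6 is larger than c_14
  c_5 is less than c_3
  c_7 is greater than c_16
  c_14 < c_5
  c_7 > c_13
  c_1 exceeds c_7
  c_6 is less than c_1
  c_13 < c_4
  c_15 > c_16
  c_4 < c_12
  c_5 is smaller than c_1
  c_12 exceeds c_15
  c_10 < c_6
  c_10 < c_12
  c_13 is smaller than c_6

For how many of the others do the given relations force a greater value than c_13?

5

Directly above c_13: c_7, c_6, c_1, c_4, c_12.
Nothing else is reachable above c_13; 5 in all.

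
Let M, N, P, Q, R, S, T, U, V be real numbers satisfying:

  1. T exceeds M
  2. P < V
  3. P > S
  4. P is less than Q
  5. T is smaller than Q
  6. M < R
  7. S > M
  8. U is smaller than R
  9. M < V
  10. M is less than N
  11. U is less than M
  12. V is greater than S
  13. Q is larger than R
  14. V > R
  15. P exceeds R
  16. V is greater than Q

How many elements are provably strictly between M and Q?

4

The relations place M below Q. An element lies strictly between them when it is forced above M and also forced below Q.
Above M: {S, N, R, T, P, V}. Below Q: {U, S, R, T, P}.
Intersection: {S, R, T, P} — 4.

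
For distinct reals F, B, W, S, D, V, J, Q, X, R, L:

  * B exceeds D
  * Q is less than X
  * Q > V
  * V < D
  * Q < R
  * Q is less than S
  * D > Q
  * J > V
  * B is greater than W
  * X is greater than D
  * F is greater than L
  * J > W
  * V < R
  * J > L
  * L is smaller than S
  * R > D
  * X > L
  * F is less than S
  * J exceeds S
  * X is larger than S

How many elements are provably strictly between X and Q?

2

The relations place Q below X. An element lies strictly between them when it is forced above Q and also forced below X.
Above Q: {D, S, B, J, R}. Below X: {V, D, L, F, S}.
Intersection: {D, S} — 2.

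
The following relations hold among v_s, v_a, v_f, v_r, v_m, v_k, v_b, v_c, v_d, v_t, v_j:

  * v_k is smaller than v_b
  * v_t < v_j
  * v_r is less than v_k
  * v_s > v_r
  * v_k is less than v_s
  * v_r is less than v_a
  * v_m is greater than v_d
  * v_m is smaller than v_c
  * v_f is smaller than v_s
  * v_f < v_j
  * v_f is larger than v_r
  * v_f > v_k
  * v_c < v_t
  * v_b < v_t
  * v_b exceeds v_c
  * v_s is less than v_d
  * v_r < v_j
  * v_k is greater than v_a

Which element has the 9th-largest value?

v_k

The consecutive relations fix a unique order: v_r < v_a < v_k < v_f < v_s < v_d < v_m < v_c < v_b < v_t < v_j.
Counting 9 from the largest end gives v_k.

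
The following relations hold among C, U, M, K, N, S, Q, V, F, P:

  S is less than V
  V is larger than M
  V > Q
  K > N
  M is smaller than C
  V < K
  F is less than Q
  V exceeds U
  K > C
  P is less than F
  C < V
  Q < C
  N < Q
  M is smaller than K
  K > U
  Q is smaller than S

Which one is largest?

Chaining downward from K: directly below it, N, M, U, C, V; then Q, S; then F; then P.
That covers every other element, and nothing is given above K, so K is the largest.

K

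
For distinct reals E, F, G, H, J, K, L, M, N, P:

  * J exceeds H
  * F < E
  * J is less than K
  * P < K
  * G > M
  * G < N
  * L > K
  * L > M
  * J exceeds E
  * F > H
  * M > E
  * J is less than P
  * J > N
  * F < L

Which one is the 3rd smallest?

E

Chaining the given pairs: H < F < E < M < G < N < J < P < K < L.
The 3rd smallest is E.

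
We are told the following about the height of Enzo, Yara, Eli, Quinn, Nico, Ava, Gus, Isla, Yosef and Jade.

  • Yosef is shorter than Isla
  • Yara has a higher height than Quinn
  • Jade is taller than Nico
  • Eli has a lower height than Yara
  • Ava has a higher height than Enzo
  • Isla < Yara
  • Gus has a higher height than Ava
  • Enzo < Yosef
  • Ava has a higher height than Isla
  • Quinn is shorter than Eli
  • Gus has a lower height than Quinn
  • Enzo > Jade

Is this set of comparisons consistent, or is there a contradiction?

consistent

Every relation is compatible with Nico < Jade < Enzo < Yosef < Isla < Ava < Gus < Quinn < Eli < Yara; the set is consistent.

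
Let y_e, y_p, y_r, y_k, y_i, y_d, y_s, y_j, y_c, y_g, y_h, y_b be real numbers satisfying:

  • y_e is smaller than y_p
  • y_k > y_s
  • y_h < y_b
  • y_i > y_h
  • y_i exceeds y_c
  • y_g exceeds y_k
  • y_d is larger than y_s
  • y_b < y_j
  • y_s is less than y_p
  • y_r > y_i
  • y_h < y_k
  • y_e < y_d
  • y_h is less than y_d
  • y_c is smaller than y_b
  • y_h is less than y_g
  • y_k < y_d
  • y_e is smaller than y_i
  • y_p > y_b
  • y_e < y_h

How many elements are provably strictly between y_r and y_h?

The relations place y_h below y_r. An element lies strictly between them when it is forced above y_h and also forced below y_r.
Above y_h: {y_i, y_k, y_g, y_d, y_b, y_j, y_p}. Below y_r: {y_e, y_c, y_i}.
Intersection: {y_i} — 1.

1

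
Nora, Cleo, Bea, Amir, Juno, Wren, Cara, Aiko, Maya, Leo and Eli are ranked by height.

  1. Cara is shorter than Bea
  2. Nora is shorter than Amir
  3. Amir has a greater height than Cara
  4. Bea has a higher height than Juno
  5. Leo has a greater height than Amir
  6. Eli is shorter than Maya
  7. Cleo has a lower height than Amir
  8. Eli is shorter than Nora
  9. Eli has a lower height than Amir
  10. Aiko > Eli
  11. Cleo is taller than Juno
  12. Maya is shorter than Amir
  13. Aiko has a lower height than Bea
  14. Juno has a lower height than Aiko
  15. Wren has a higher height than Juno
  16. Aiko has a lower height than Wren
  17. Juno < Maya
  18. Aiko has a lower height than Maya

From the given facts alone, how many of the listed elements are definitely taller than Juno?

7

From Juno the given relations immediately reach Cleo, Aiko, Wren, Maya, Bea.
From those, Amir — 6 in total.
From those, Leo — 7 in total.
Nothing else is reachable above Juno; 7 in all.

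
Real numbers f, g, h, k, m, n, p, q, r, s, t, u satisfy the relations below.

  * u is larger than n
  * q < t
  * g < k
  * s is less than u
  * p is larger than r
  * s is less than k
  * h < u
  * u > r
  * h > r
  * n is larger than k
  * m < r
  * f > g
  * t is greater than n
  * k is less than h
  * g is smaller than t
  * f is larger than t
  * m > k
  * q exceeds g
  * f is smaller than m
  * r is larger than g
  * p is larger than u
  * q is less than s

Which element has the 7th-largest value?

t

The consecutive relations fix a unique order: g < q < s < k < n < t < f < m < r < h < u < p.
The 7th largest is t.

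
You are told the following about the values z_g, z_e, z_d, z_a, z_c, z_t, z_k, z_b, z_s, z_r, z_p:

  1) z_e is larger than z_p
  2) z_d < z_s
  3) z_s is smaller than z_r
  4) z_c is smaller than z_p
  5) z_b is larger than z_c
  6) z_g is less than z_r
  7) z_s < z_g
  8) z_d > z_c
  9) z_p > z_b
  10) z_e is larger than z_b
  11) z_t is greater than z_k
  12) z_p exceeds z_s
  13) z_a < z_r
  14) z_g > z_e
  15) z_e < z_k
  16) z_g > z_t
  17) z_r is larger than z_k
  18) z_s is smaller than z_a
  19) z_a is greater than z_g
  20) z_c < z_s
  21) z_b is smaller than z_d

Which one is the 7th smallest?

Chaining the given pairs: z_c < z_b < z_d < z_s < z_p < z_e < z_k < z_t < z_g < z_a < z_r.
The 7th smallest is z_k.

z_k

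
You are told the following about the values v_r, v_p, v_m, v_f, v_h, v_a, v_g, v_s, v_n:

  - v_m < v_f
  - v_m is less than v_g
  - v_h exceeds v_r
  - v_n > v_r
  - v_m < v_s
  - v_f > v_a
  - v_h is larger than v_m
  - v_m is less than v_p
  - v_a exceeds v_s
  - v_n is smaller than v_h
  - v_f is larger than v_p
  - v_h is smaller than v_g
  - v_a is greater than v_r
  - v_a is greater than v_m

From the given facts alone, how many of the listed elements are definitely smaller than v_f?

5

The elements the relations force below v_f are v_r, v_m, v_s, v_a, v_p — no chain reaches any other.
That is 5.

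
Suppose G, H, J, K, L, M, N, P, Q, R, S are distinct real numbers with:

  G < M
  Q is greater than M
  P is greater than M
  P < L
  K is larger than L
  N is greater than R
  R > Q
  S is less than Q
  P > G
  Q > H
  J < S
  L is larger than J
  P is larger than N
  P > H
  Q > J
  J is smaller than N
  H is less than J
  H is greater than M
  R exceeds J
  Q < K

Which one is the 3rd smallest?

H

Chaining the given pairs: G < M < H < J < S < Q < R < N < P < L < K.
The 3rd smallest is H.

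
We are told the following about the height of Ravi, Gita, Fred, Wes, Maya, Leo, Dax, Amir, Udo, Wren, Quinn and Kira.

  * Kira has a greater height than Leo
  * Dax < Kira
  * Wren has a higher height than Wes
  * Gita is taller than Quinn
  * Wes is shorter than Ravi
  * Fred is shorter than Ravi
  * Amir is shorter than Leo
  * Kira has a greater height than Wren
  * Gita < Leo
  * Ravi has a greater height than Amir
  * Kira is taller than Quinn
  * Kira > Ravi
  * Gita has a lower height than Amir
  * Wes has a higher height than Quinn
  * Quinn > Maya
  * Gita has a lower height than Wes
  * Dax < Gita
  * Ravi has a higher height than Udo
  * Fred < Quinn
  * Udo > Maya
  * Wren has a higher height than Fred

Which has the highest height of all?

Chaining downward from Kira: directly below it, Quinn, Dax, Leo, Wren, Ravi; then Fred, Maya, Udo, Gita, Amir, Wes.
That covers every other element, and nothing is given above Kira, so Kira is the highest height.

Kira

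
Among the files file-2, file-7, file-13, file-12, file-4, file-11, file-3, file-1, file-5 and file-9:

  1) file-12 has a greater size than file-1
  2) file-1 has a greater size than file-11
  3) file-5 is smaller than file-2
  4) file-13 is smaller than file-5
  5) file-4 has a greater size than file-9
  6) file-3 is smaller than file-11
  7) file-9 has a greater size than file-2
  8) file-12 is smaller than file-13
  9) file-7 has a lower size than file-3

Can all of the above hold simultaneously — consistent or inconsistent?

Every relation is compatible with file-7 < file-3 < file-11 < file-1 < file-12 < file-13 < file-5 < file-2 < file-9 < file-4; the set is consistent.

consistent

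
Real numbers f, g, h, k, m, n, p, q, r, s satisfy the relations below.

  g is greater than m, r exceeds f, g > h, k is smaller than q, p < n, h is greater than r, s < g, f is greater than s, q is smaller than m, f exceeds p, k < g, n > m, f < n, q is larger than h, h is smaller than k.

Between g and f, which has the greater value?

f < r < h < k < q < m < g, by transitivity through r, h, k, q, m.
So f < g; g is the larger of the two.

g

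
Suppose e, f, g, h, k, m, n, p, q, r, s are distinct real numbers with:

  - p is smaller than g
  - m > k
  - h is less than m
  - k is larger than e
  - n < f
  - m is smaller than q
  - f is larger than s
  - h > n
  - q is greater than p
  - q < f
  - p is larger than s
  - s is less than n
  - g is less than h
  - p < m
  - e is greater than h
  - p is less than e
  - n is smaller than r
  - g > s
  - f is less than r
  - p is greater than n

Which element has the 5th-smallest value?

Chaining the given pairs: s < n < p < g < h < e < k < m < q < f < r.
Counting 5 from the smallest end gives h.

h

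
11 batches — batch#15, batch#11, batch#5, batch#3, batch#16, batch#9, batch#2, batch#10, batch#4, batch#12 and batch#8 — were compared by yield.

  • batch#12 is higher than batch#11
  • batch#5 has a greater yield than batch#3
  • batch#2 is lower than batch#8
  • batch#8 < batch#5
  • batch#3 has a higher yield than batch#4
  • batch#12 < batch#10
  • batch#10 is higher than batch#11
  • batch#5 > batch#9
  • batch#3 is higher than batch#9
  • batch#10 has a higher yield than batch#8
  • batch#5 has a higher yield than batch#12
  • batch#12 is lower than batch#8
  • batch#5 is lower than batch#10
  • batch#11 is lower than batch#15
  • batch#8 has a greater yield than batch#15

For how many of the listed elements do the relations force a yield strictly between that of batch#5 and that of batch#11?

Chaining upward from batch#11 reaches: batch#12, batch#15, batch#8, batch#10.
Chaining downward from batch#5 reaches: batch#4, batch#12, batch#9, batch#15, batch#2, batch#3, batch#8.
Strictly between batch#11 and batch#5 are those in both lists: batch#12, batch#15, batch#8 — 3 elements.

3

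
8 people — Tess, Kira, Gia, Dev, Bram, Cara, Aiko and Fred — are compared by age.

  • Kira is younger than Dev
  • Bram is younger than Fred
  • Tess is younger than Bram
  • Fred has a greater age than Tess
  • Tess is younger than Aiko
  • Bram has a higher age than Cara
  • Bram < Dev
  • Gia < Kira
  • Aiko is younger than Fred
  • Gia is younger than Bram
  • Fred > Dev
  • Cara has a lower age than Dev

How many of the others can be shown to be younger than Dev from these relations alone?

5

From Dev the given relations immediately reach Cara, Bram, Kira.
From those, Tess, Gia — 5 in total.
Nothing else is reachable below Dev; 5 in all.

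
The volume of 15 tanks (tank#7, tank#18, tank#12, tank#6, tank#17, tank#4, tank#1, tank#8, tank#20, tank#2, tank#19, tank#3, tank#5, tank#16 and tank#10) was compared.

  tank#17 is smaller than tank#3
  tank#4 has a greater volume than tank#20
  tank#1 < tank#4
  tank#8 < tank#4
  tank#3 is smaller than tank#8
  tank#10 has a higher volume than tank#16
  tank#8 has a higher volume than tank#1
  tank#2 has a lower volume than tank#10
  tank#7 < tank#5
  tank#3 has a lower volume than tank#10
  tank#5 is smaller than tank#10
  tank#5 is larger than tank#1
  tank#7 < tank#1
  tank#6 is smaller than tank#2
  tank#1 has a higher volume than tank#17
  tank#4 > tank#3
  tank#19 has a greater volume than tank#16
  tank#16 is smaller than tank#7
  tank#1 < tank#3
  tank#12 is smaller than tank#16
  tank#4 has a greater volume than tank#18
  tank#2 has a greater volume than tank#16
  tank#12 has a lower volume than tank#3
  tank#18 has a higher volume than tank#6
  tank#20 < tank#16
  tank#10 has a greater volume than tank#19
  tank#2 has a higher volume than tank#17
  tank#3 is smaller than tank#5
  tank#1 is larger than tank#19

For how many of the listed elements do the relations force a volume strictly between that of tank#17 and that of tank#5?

2

Chaining upward from tank#17 reaches: tank#2, tank#1, tank#3, tank#8, tank#4, tank#10.
Chaining downward from tank#5 reaches: tank#12, tank#20, tank#16, tank#7, tank#19, tank#1, tank#3.
Strictly between tank#17 and tank#5 are those in both lists: tank#1, tank#3 — 2 elements.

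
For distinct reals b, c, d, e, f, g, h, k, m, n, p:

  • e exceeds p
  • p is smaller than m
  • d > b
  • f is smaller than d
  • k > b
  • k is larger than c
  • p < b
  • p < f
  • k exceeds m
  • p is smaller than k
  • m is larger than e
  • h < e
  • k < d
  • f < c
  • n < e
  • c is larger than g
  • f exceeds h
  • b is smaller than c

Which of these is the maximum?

d

g is not greatest since g < c; p is not greatest since p < e; h is not greatest since h < f; b is not greatest since b < c; n is not greatest since n < e; e is not greatest since e < m; f is not greatest since f < c; m is not greatest since m < k; c is not greatest since c < k; k is not greatest since k < d.
Only d has nothing above it, so d is the maximum.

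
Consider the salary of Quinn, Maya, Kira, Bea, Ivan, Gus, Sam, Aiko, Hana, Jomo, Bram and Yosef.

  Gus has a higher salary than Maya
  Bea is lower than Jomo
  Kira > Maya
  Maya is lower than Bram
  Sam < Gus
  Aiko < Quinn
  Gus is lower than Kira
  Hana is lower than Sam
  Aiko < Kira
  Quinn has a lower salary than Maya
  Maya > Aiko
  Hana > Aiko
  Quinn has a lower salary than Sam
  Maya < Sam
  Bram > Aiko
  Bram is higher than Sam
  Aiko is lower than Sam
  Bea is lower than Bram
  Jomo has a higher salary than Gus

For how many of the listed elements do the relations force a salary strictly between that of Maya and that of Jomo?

Chaining upward from Maya reaches: Sam, Gus, Kira, Bram.
Chaining downward from Jomo reaches: Bea, Aiko, Hana, Quinn, Sam, Gus.
Strictly between Maya and Jomo are those in both lists: Sam, Gus — 2 elements.

2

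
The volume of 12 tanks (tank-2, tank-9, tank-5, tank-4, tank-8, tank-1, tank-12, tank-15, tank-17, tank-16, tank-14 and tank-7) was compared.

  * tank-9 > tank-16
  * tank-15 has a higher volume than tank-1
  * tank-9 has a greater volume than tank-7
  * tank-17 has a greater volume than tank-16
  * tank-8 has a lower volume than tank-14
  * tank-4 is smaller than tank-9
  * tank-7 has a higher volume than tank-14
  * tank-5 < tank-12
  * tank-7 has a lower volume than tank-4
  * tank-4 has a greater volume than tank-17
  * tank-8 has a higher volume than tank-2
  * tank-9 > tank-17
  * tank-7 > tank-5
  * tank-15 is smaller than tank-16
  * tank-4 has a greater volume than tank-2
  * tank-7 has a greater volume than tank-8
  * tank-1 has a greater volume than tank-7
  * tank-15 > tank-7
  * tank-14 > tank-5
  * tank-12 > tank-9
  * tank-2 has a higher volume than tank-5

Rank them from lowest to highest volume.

Each adjacent pair is fixed by a given relation: tank-5 < tank-2; tank-2 < tank-8; tank-8 < tank-14; tank-14 < tank-7; tank-7 < tank-1; tank-1 < tank-15; tank-15 < tank-16; tank-16 < tank-17; tank-17 < tank-4; tank-4 < tank-9; tank-9 < tank-12. Chaining them end to end gives the full order.

tank-5 < tank-2 < tank-8 < tank-14 < tank-7 < tank-1 < tank-15 < tank-16 < tank-17 < tank-4 < tank-9 < tank-12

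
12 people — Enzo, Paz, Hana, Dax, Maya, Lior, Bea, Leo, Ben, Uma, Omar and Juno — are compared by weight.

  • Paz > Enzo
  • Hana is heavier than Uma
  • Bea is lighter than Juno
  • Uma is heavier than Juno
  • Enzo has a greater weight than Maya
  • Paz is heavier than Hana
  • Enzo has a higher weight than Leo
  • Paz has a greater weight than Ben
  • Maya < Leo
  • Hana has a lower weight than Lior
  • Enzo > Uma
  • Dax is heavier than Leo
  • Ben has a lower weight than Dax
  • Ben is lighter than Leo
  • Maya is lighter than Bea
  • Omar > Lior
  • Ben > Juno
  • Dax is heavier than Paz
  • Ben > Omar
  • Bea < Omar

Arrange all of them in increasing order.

Maya < Bea < Juno < Uma < Hana < Lior < Omar < Ben < Leo < Enzo < Paz < Dax

Nothing is placed below Maya, so it is least; from there Maya < Bea; Bea < Juno; Juno < Uma; Uma < Hana; Hana < Lior; Lior < Omar; Omar < Ben; Ben < Leo; Leo < Enzo; Enzo < Paz; Paz < Dax, each given directly.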